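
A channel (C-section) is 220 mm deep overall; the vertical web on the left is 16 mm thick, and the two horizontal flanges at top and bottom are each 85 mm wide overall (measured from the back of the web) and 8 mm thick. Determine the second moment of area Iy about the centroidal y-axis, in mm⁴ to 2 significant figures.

Treat the section as a set of non-overlapping primitives; coordinates are from the bounding-box lower-left.
Web: 16 × 220, A = 3 520 mm², x = 8 mm, Ī = 75 093 mm⁴.
Top flange (beyond web): 69 × 8, A = 552 mm², x = 50.5 mm, Ī = 219 006 mm⁴.
Bottom flange (beyond web): 69 × 8, A = 552 mm², x = 50.5 mm, Ī = 219 006 mm⁴.
Centroid: x̄ = ΣA·x / ΣA = 18.15 mm.
Transfer each piece to the centroidal y-axis using Ī + A·d² with d = x − 18.15:
  web: d = -10.15 mm → contributes +437 522 mm⁴
  top flange (beyond web): d = 32.35 mm → contributes +796 791 mm⁴
  bottom flange (beyond web): d = 32.35 mm → contributes +796 791 mm⁴
Total I = 2 031 105 mm⁴.

Iy ≈ 2.0 × 10⁶ mm⁴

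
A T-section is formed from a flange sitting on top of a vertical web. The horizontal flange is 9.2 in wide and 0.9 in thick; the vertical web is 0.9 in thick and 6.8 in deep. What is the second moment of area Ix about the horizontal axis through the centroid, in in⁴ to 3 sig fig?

Ix ≈ 76.3 in⁴

Break the section into simple shapes (no overlaps), measuring from the bottom-left corner of the bounding box.
Flange: 9.2 × 0.9, A = 8.28 in², y = 7.25 in, Ī = 0.5589 in⁴.
Web: 0.9 × 6.8, A = 6.12 in², y = 3.4 in, Ī = 23.582 in⁴.
Centroid: ȳ = ΣA·y / ΣA = 5.6138 in.
Transfer each piece to the horizontal axis through the centroid using Ī + A·d² with d = y − 5.6138:
  flange: d = 1.6363 in → contributes +22.727 in⁴
  web: d = -2.2138 in → contributes +53.575 in⁴
Total I = 76.302 in⁴.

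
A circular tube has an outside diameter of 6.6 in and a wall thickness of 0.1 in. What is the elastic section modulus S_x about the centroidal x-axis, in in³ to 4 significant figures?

S_x ≈ 3.269 in³

Break the section into simple shapes (no overlaps), measuring from the bottom-left corner of the bounding box.
Outer circle: ⌀6.6, A = 34.2119 in², y = 3.3 in, Ī = 93.142 in⁴.
Bore (subtracted): ⌀6.4, A = 32.1699 in², y = 3.3 in, Ī = 82.355 in⁴.
By symmetry the centroid is at mid-height, ȳ = 3.3 in.
All pieces are centred on the centroidal x-axis, so I = ΣĪ (holes subtracted) = 10.7871 in⁴.
Extreme fibre distance c = 3.3 in; S = I/c = 3.2688 in³.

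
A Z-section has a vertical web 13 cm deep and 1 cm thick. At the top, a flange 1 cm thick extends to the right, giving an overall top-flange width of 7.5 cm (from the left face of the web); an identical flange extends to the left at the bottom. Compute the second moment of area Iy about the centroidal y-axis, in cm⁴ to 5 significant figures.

Decompose the section into non-overlapping parts with the origin at the bottom-left of its bounding rectangle.
Web: 1 × 13, A = 13 cm², x = 7 cm, Ī = 1.083333 cm⁴.
Top flange (beyond web): 6.5 × 1, A = 6.5 cm², x = 10.75 cm, Ī = 22.88542 cm⁴.
Bottom flange (beyond web): 6.5 × 1, A = 6.5 cm², x = 3.25 cm, Ī = 22.88542 cm⁴.
Centroid: x̄ = ΣA·x / ΣA = 7 cm.
Transfer each piece to the centroidal y-axis using Ī + A·d² with d = x − 7:
  web: d = 0 cm → contributes +1.083333 cm⁴
  top flange (beyond web): d = 3.75 cm → contributes +114.2917 cm⁴
  bottom flange (beyond web): d = -3.75 cm → contributes +114.2917 cm⁴
Total I = 229.6667 cm⁴.

Iy ≈ 229.67 cm⁴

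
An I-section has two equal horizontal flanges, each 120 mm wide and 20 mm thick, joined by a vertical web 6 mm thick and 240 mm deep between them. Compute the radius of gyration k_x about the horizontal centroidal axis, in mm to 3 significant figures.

Split into non-overlapping primitives; take the origin at the lower-left of the bounding box.
Bottom flange: 120 × 20, A = 2 400 mm², y = 10 mm, Ī = 80 000 mm⁴.
Web: 6 × 240, A = 1 440 mm², y = 140 mm, Ī = 6 912 000 mm⁴.
Top flange: 120 × 20, A = 2 400 mm², y = 270 mm, Ī = 80 000 mm⁴.
By symmetry the centroid is at mid-height, ȳ = 140 mm.
Transfer each piece to the horizontal centroidal axis using Ī + A·d² with d = y − 140:
  bottom flange: d = -130 mm → contributes +40 640 000 mm⁴
  web: d = 0 mm → contributes +6 912 000 mm⁴
  top flange: d = 130 mm → contributes +40 640 000 mm⁴
Total I = 88 192 000 mm⁴.
Radius of gyration: k = √(I/A) = √(88 192 000 / 6 240) = 118.88 mm.

k_x ≈ 119 mm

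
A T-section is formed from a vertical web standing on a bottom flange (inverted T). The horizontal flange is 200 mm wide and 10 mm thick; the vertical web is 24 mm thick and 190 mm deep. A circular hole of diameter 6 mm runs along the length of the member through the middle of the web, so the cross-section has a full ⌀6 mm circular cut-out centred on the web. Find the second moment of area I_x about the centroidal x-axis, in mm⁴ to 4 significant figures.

I_x ≈ 2.761 × 10⁷ mm⁴

Treat the section as a set of non-overlapping primitives; coordinates are from the bounding-box lower-left.
Flange: 200 × 10, A = 2 000 mm², y = 5 mm, Ī = 16666.7 mm⁴.
Web: 24 × 190, A = 4 560 mm², y = 105 mm, Ī = 13 718 000 mm⁴.
Hole (subtracted): ⌀6, A = 28.2743 mm², y = 105 mm, Ī = 63.6173 mm⁴.
Centroid: ȳ = ΣA·y / ΣA = 74.3802 mm.
Transfer each piece to the centroidal x-axis using Ī + A·d² with d = y − 74.3802:
  flange: d = -69.3802 mm → contributes +9 643 897 mm⁴
  web: d = 30.6198 mm → contributes +17 993 323 mm⁴
  hole: d = 30.6198 mm → contributes −26572.8 mm⁴
Total I = 27 610 647 mm⁴.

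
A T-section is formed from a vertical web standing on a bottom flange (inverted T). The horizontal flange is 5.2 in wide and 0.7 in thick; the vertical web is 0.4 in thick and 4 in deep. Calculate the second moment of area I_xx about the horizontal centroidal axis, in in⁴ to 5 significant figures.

I_xx ≈ 8.4200 in⁴

Decompose the section into non-overlapping parts with the origin at the bottom-left of its bounding rectangle.
Flange: 5.2 × 0.7, A = 3.64 in², y = 0.35 in, Ī = 0.1486333 in⁴.
Web: 0.4 × 4, A = 1.6 in², y = 2.7 in, Ī = 2.133333 in⁴.
Centroid: ȳ = ΣA·y / ΣA = 1.067557 in.
Transfer each piece to the horizontal centroidal axis using Ī + A·d² with d = y − 1.067557:
  flange: d = -0.7175573 in → contributes +2.022827 in⁴
  web: d = 1.632443 in → contributes +6.397124 in⁴
Total I = 8.419951 in⁴.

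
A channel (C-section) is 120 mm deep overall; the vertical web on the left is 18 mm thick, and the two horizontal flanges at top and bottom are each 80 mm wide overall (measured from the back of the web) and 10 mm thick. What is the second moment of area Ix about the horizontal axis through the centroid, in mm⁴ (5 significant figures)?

Ix ≈ 6.3533 × 10⁶ mm⁴

Treat the section as a set of non-overlapping primitives; coordinates are from the bounding-box lower-left.
Web: 18 × 120, A = 2 160 mm², y = 60 mm, Ī = 2 592 000 mm⁴.
Top flange (beyond web): 62 × 10, A = 620 mm², y = 115 mm, Ī = 5166.667 mm⁴.
Bottom flange (beyond web): 62 × 10, A = 620 mm², y = 5 mm, Ī = 5166.667 mm⁴.
By symmetry the centroid is at mid-height, ȳ = 60 mm.
Transfer each piece to the horizontal axis through the centroid using Ī + A·d² with d = y − 60:
  web: d = 0 mm → contributes +2 592 000 mm⁴
  top flange (beyond web): d = 55 mm → contributes +1 880 667 mm⁴
  bottom flange (beyond web): d = -55 mm → contributes +1 880 667 mm⁴
Total I = 6 353 333 mm⁴.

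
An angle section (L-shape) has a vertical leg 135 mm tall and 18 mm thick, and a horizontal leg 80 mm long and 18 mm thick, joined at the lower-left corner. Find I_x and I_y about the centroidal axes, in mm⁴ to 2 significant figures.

Decompose the section into non-overlapping parts with the origin at the bottom-left of its bounding rectangle.
Vertical leg: 18 × 135, A = 2 430 mm², y = 67.5 mm, Ī = 3 690 563 mm⁴.
Horizontal leg (remainder): 62 × 18, A = 1 116 mm², y = 9 mm, Ī = 30 132 mm⁴.
Centroid: ȳ = ΣA·y / ΣA = 49.09 mm.
Transfer each piece to the centroidal x-axis using Ī + A·d² with d = y − 49.09:
  vertical leg: d = 18.41 mm → contributes +4 514 262 mm⁴
  horizontal leg (remainder): d = -40.09 mm → contributes +1 823 672 mm⁴
Total I = 6 337 934 mm⁴.
For the y-axis: x̄ = 21.59 mm.
Repeating about the centroidal y-axis gives I_y = 1 646 737 mm⁴.

I_x ≈ 6.3 × 10⁶ mm⁴, I_y ≈ 1.6 × 10⁶ mm⁴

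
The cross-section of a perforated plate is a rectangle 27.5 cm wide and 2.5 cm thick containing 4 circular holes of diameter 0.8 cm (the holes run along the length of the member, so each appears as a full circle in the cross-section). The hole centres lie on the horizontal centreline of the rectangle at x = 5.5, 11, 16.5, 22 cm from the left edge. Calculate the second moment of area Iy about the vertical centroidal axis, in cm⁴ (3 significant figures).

Break the section into simple shapes (no overlaps), measuring from the bottom-left corner of the bounding box.
Plate: 27.5 × 2.5, A = 68.75 cm², x = 13.75 cm, Ī = 4332.7 cm⁴.
Hole 1 (subtracted): ⌀0.8, A = 0.50265 cm², x = 5.5 cm, Ī = 0.020106 cm⁴.
Hole 2 (subtracted): ⌀0.8, A = 0.50265 cm², x = 11 cm, Ī = 0.020106 cm⁴.
Hole 3 (subtracted): ⌀0.8, A = 0.50265 cm², x = 16.5 cm, Ī = 0.020106 cm⁴.
Hole 4 (subtracted): ⌀0.8, A = 0.50265 cm², x = 22 cm, Ī = 0.020106 cm⁴.
By symmetry the centroid is at mid-width, x̄ = 13.75 cm.
Transfer each piece to the vertical centroidal axis using Ī + A·d² with d = x − 13.75:
  plate: d = 0 cm → contributes +4332.7 cm⁴
  hole 1: d = -8.25 cm → contributes −34.232 cm⁴
  hole 2: d = -2.75 cm → contributes −3.8214 cm⁴
  hole 3: d = 2.75 cm → contributes −3.8214 cm⁴
  hole 4: d = 8.25 cm → contributes −34.232 cm⁴
Total I = 4256.6 cm⁴.

Iy ≈ 4260 cm⁴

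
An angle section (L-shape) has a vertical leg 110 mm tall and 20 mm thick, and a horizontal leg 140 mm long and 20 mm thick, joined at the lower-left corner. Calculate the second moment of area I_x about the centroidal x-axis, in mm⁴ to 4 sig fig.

Split into non-overlapping primitives; take the origin at the lower-left of the bounding box.
Vertical leg: 20 × 110, A = 2 200 mm², y = 55 mm, Ī = 2 218 333 mm⁴.
Horizontal leg (remainder): 120 × 20, A = 2 400 mm², y = 10 mm, Ī = 80 000 mm⁴.
Centroid: ȳ = ΣA·y / ΣA = 31.5217 mm.
Transfer each piece to the centroidal x-axis using Ī + A·d² with d = y − 31.5217:
  vertical leg: d = 23.4783 mm → contributes +3 431 037 mm⁴
  horizontal leg (remainder): d = -21.5217 mm → contributes +1 191 645 mm⁴
Total I = 4 622 681 mm⁴.

I_x ≈ 4.623 × 10⁶ mm⁴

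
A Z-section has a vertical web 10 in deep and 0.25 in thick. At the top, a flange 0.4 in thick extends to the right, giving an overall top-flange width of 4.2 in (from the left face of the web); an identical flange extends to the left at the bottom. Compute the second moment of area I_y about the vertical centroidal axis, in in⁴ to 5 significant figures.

I_y ≈ 18.057 in⁴

Decompose the section into non-overlapping parts with the origin at the bottom-left of its bounding rectangle.
Web: 0.25 × 10, A = 2.5 in², x = 4.075 in, Ī = 0.01302083 in⁴.
Top flange (beyond web): 3.95 × 0.4, A = 1.58 in², x = 6.175 in, Ī = 2.054329 in⁴.
Bottom flange (beyond web): 3.95 × 0.4, A = 1.58 in², x = 1.975 in, Ī = 2.054329 in⁴.
Centroid: x̄ = ΣA·x / ΣA = 4.075 in.
Transfer each piece to the vertical centroidal axis using Ī + A·d² with d = x − 4.075:
  web: d = 0 in → contributes +0.01302083 in⁴
  top flange (beyond web): d = 2.1 in → contributes +9.022129 in⁴
  bottom flange (beyond web): d = -2.1 in → contributes +9.022129 in⁴
Total I = 18.05728 in⁴.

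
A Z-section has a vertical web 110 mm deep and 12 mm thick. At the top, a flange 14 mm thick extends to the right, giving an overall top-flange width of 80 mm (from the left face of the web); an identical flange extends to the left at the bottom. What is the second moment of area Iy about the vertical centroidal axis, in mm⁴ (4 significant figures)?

Iy ≈ 3.796 × 10⁶ mm⁴

Decompose the section into non-overlapping parts with the origin at the bottom-left of its bounding rectangle.
Web: 12 × 110, A = 1 320 mm², x = 74 mm, Ī = 15 840 mm⁴.
Top flange (beyond web): 68 × 14, A = 952 mm², x = 114 mm, Ī = 366 837 mm⁴.
Bottom flange (beyond web): 68 × 14, A = 952 mm², x = 34 mm, Ī = 366 837 mm⁴.
Centroid: x̄ = ΣA·x / ΣA = 74 mm.
Transfer each piece to the vertical centroidal axis using Ī + A·d² with d = x − 74:
  web: d = 0 mm → contributes +15 840 mm⁴
  top flange (beyond web): d = 40 mm → contributes +1 890 037 mm⁴
  bottom flange (beyond web): d = -40 mm → contributes +1 890 037 mm⁴
Total I = 3 795 915 mm⁴.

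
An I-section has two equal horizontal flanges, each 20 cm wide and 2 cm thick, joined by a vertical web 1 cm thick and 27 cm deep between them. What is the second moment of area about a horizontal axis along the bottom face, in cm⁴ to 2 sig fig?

I_base ≈ 4.4 × 10⁴ cm⁴

Treat the section as a set of non-overlapping primitives; coordinates are from the bounding-box lower-left.
Bottom flange: 20 × 2, A = 40 cm², y = 1 cm, Ī = 13.33 cm⁴.
Web: 1 × 27, A = 27 cm², y = 15.5 cm, Ī = 1 640 cm⁴.
Top flange: 20 × 2, A = 40 cm², y = 30 cm, Ī = 13.33 cm⁴.
Transfer each piece to a horizontal axis along the bottom face using Ī + A·d² with d = y − 0:
  bottom flange: d = 1 cm → contributes +53.33 cm⁴
  web: d = 15.5 cm → contributes +8 127 cm⁴
  top flange: d = 30 cm → contributes +36 013 cm⁴
Total I = 44 194 cm⁴.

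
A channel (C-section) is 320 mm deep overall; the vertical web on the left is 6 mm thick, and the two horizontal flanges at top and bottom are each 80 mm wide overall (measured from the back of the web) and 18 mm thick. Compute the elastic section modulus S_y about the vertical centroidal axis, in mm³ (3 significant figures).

S_y ≈ 5.59 × 10⁴ mm³

Break the section into simple shapes (no overlaps), measuring from the bottom-left corner of the bounding box.
Web: 6 × 320, A = 1 920 mm², x = 3 mm, Ī = 5 760 mm⁴.
Top flange (beyond web): 74 × 18, A = 1 332 mm², x = 43 mm, Ī = 607 836 mm⁴.
Bottom flange (beyond web): 74 × 18, A = 1 332 mm², x = 43 mm, Ī = 607 836 mm⁴.
Centroid: x̄ = ΣA·x / ΣA = 26.246 mm.
Transfer each piece to the vertical centroidal axis using Ī + A·d² with d = x − 26.246:
  web: d = -23.246 mm → contributes +1 043 289 mm⁴
  top flange (beyond web): d = 16.754 mm → contributes +981 720 mm⁴
  bottom flange (beyond web): d = 16.754 mm → contributes +981 720 mm⁴
Total I = 3 006 730 mm⁴.
Extreme fibre distance c = 53.754 mm; S = I/c = 55 935 mm³.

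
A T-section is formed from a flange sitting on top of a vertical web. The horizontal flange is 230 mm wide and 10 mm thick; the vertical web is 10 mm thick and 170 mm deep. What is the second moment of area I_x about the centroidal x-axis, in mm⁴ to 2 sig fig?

I_x ≈ 1.2 × 10⁷ mm⁴

Break the section into simple shapes (no overlaps), measuring from the bottom-left corner of the bounding box.
Flange: 230 × 10, A = 2 300 mm², y = 175 mm, Ī = 19 167 mm⁴.
Web: 10 × 170, A = 1 700 mm², y = 85 mm, Ī = 4 094 167 mm⁴.
Centroid: ȳ = ΣA·y / ΣA = 136.8 mm.
Transfer each piece to the centroidal x-axis using Ī + A·d² with d = y − 136.8:
  flange: d = 38.25 mm → contributes +3 384 210 mm⁴
  web: d = -51.75 mm → contributes +8 646 873 mm⁴
Total I = 12 031 083 mm⁴.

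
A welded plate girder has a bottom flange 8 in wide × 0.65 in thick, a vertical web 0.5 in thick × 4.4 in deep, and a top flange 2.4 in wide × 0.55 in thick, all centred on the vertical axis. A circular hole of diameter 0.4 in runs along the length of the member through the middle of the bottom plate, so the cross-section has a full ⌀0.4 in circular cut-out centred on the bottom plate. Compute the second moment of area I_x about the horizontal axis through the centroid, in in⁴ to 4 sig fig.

I_x ≈ 33.60 in⁴

Decompose the section into non-overlapping parts with the origin at the bottom-left of its bounding rectangle.
Bottom plate: 8 × 0.65, A = 5.2 in², y = 0.325 in, Ī = 0.183083 in⁴.
Web plate: 0.5 × 4.4, A = 2.2 in², y = 2.85 in, Ī = 3.54933 in⁴.
Top plate: 2.4 × 0.55, A = 1.32 in², y = 5.325 in, Ī = 0.033275 in⁴.
Hole (subtracted): ⌀0.4, A = 0.125664 in², y = 0.325 in, Ī = 0.00125664 in⁴.
Centroid: ȳ = ΣA·y / ΣA = 1.7393 in.
Transfer each piece to the horizontal axis through the centroid using Ī + A·d² with d = y − 1.7393:
  bottom plate: d = -1.4143 in → contributes +10.5844 in⁴
  web plate: d = 1.1107 in → contributes +6.26336 in⁴
  top plate: d = 3.5857 in → contributes +17.0048 in⁴
  hole: d = -1.4143 in → contributes −0.252616 in⁴
Total I = 33.6 in⁴.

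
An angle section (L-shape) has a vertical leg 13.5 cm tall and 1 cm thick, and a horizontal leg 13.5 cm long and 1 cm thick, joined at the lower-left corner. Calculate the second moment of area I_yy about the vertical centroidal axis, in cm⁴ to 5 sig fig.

I_yy ≈ 459.60 cm⁴

Decompose the section into non-overlapping parts with the origin at the bottom-left of its bounding rectangle.
Vertical leg: 1 × 13.5, A = 13.5 cm², x = 0.5 cm, Ī = 1.125 cm⁴.
Horizontal leg (remainder): 12.5 × 1, A = 12.5 cm², x = 7.25 cm, Ī = 162.7604 cm⁴.
Centroid: x̄ = ΣA·x / ΣA = 3.745192 cm.
Transfer each piece to the vertical centroidal axis using Ī + A·d² with d = x − 3.745192:
  vertical leg: d = -3.245192 cm → contributes +143.2972 cm⁴
  horizontal leg (remainder): d = 3.504808 cm → contributes +316.3064 cm⁴
Total I = 459.6036 cm⁴.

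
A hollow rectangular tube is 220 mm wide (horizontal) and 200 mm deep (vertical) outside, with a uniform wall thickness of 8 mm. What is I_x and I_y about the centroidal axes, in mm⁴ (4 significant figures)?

Decompose the section into non-overlapping parts with the origin at the bottom-left of its bounding rectangle.
Outer rectangle: 220 × 200, A = 44 000 mm², y = 100 mm, Ī = 146 666 667 mm⁴.
Inner void (subtracted): 204 × 184, A = 37 536 mm², y = 100 mm, Ī = 105 901 568 mm⁴.
By symmetry the centroid is at mid-height, ȳ = 100 mm.
All pieces are centred on the centroidal x-axis, so I = ΣĪ (holes subtracted) = 40 765 099 mm⁴.
Repeating about the centroidal y-axis gives I_y = 47 291 819 mm⁴.

I_x ≈ 4.077 × 10⁷ mm⁴, I_y ≈ 4.729 × 10⁷ mm⁴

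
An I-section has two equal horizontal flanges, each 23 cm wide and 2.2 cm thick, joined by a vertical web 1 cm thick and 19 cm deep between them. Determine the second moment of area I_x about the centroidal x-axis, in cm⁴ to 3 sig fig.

Break the section into simple shapes (no overlaps), measuring from the bottom-left corner of the bounding box.
Bottom flange: 23 × 2.2, A = 50.6 cm², y = 1.1 cm, Ī = 20.409 cm⁴.
Web: 1 × 19, A = 19 cm², y = 11.7 cm, Ī = 571.58 cm⁴.
Top flange: 23 × 2.2, A = 50.6 cm², y = 22.3 cm, Ī = 20.409 cm⁴.
By symmetry the centroid is at mid-height, ȳ = 11.7 cm.
Transfer each piece to the centroidal x-axis using Ī + A·d² with d = y − 11.7:
  bottom flange: d = -10.6 cm → contributes +5705.8 cm⁴
  web: d = 0 cm → contributes +571.58 cm⁴
  top flange: d = 10.6 cm → contributes +5705.8 cm⁴
Total I = 11 983 cm⁴.

I_x ≈ 1.20 × 10⁴ cm⁴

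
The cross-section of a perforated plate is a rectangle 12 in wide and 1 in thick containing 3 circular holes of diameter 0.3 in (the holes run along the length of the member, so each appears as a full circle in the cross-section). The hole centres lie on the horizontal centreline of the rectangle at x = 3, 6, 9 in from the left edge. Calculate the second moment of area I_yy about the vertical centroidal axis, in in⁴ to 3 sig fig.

Decompose the section into non-overlapping parts with the origin at the bottom-left of its bounding rectangle.
Plate: 12 × 1, A = 12 in², x = 6 in, Ī = 144 in⁴.
Hole 1 (subtracted): ⌀0.3, A = 0.070686 in², x = 3 in, Ī = 0.00039761 in⁴.
Hole 2 (subtracted): ⌀0.3, A = 0.070686 in², x = 6 in, Ī = 0.00039761 in⁴.
Hole 3 (subtracted): ⌀0.3, A = 0.070686 in², x = 9 in, Ī = 0.00039761 in⁴.
By symmetry the centroid is at mid-width, x̄ = 6 in.
Transfer each piece to the vertical centroidal axis using Ī + A·d² with d = x − 6:
  plate: d = 0 in → contributes +144 in⁴
  hole 1: d = -3 in → contributes −0.63657 in⁴
  hole 2: d = 0 in → contributes −0.00039761 in⁴
  hole 3: d = 3 in → contributes −0.63657 in⁴
Total I = 142.73 in⁴.

I_yy ≈ 143 in⁴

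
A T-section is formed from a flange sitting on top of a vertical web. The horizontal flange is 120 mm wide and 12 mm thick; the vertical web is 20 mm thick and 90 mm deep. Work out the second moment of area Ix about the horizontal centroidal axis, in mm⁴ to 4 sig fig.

Decompose the section into non-overlapping parts with the origin at the bottom-left of its bounding rectangle.
Flange: 120 × 12, A = 1 440 mm², y = 96 mm, Ī = 17 280 mm⁴.
Web: 20 × 90, A = 1 800 mm², y = 45 mm, Ī = 1 215 000 mm⁴.
Centroid: ȳ = ΣA·y / ΣA = 67.6667 mm.
Transfer each piece to the horizontal centroidal axis using Ī + A·d² with d = y − 67.6667:
  flange: d = 28.3333 mm → contributes +1 173 280 mm⁴
  web: d = -22.6667 mm → contributes +2 139 800 mm⁴
Total I = 3 313 080 mm⁴.

Ix ≈ 3.313 × 10⁶ mm⁴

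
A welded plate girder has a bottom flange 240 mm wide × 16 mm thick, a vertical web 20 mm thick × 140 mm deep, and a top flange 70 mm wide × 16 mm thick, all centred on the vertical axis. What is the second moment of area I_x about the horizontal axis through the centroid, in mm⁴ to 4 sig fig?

I_x ≈ 2.906 × 10⁷ mm⁴

Split into non-overlapping primitives; take the origin at the lower-left of the bounding box.
Bottom plate: 240 × 16, A = 3 840 mm², y = 8 mm, Ī = 81 920 mm⁴.
Web plate: 20 × 140, A = 2 800 mm², y = 86 mm, Ī = 4 573 333 mm⁴.
Top plate: 70 × 16, A = 1 120 mm², y = 164 mm, Ī = 23893.3 mm⁴.
Centroid: ȳ = ΣA·y / ΣA = 58.6598 mm.
Transfer each piece to the horizontal axis through the centroid using Ī + A·d² with d = y − 58.6598:
  bottom plate: d = -50.6598 mm → contributes +9 936 952 mm⁴
  web plate: d = 27.3402 mm → contributes +6 666 297 mm⁴
  top plate: d = 105.34 mm → contributes +12 452 039 mm⁴
Total I = 29 055 289 mm⁴.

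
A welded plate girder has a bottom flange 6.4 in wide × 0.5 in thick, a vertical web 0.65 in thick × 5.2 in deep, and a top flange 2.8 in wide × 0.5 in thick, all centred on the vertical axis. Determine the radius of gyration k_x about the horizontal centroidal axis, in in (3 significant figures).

k_x ≈ 2.29 in

Break the section into simple shapes (no overlaps), measuring from the bottom-left corner of the bounding box.
Bottom plate: 6.4 × 0.5, A = 3.2 in², y = 0.25 in, Ī = 0.066667 in⁴.
Web plate: 0.65 × 5.2, A = 3.38 in², y = 3.1 in, Ī = 7.6163 in⁴.
Top plate: 2.8 × 0.5, A = 1.4 in², y = 5.95 in, Ī = 0.029167 in⁴.
Centroid: ȳ = ΣA·y / ΣA = 2.4571 in.
Transfer each piece to the horizontal centroidal axis using Ī + A·d² with d = y − 2.4571:
  bottom plate: d = -2.2071 in → contributes +15.655 in⁴
  web plate: d = 0.64286 in → contributes +9.0131 in⁴
  top plate: d = 3.4929 in → contributes +17.109 in⁴
Total I = 41.778 in⁴.
Radius of gyration: k = √(I/A) = √(41.778 / 7.98) = 2.2881 in.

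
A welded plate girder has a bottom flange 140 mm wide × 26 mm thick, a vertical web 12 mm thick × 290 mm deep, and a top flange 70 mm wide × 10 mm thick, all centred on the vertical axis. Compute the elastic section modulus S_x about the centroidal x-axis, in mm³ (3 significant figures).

S_x ≈ 4.79 × 10⁵ mm³

Split into non-overlapping primitives; take the origin at the lower-left of the bounding box.
Bottom plate: 140 × 26, A = 3 640 mm², y = 13 mm, Ī = 205 053 mm⁴.
Web plate: 12 × 290, A = 3 480 mm², y = 171 mm, Ī = 24 389 000 mm⁴.
Top plate: 70 × 10, A = 700 mm², y = 321 mm, Ī = 5833.3 mm⁴.
Centroid: ȳ = ΣA·y / ΣA = 110.88 mm.
Transfer each piece to the centroidal x-axis using Ī + A·d² with d = y − 110.88:
  bottom plate: d = -97.882 mm → contributes +35 079 730 mm⁴
  web plate: d = 60.118 mm → contributes +36 966 178 mm⁴
  top plate: d = 210.12 mm → contributes +30 910 431 mm⁴
Total I = 102 956 338 mm⁴.
Extreme fibre distance c = 215.12 mm; S = I/c = 478 605 mm³.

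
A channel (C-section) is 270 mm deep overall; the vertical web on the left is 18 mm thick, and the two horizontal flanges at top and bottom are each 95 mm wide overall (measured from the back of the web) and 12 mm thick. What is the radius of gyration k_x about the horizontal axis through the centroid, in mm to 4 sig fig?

Treat the section as a set of non-overlapping primitives; coordinates are from the bounding-box lower-left.
Web: 18 × 270, A = 4 860 mm², y = 135 mm, Ī = 29 524 500 mm⁴.
Top flange (beyond web): 77 × 12, A = 924 mm², y = 264 mm, Ī = 11 088 mm⁴.
Bottom flange (beyond web): 77 × 12, A = 924 mm², y = 6 mm, Ī = 11 088 mm⁴.
By symmetry the centroid is at mid-height, ȳ = 135 mm.
Transfer each piece to the horizontal axis through the centroid using Ī + A·d² with d = y − 135:
  web: d = 0 mm → contributes +29 524 500 mm⁴
  top flange (beyond web): d = 129 mm → contributes +15 387 372 mm⁴
  bottom flange (beyond web): d = -129 mm → contributes +15 387 372 mm⁴
Total I = 60 299 244 mm⁴.
Radius of gyration: k = √(I/A) = √(60 299 244 / 6 708) = 94.8111 mm.

k_x ≈ 94.81 mm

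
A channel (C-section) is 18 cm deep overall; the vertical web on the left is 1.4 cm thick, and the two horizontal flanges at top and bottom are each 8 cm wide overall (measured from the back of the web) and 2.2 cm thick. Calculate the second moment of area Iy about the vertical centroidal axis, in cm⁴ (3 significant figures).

Iy ≈ 325 cm⁴

Decompose the section into non-overlapping parts with the origin at the bottom-left of its bounding rectangle.
Web: 1.4 × 18, A = 25.2 cm², x = 0.7 cm, Ī = 4.116 cm⁴.
Top flange (beyond web): 6.6 × 2.2, A = 14.52 cm², x = 4.7 cm, Ī = 52.708 cm⁴.
Bottom flange (beyond web): 6.6 × 2.2, A = 14.52 cm², x = 4.7 cm, Ī = 52.708 cm⁴.
Centroid: x̄ = ΣA·x / ΣA = 2.8416 cm.
Transfer each piece to the vertical centroidal axis using Ī + A·d² with d = x − 2.8416:
  web: d = -2.1416 cm → contributes +119.69 cm⁴
  top flange (beyond web): d = 1.8584 cm → contributes +102.85 cm⁴
  bottom flange (beyond web): d = 1.8584 cm → contributes +102.85 cm⁴
Total I = 325.4 cm⁴.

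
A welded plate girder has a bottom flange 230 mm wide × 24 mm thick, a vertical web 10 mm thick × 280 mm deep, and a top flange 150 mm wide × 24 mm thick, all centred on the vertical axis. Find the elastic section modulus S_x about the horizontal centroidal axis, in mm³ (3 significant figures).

S_x ≈ 1.18 × 10⁶ mm³

Split into non-overlapping primitives; take the origin at the lower-left of the bounding box.
Bottom plate: 230 × 24, A = 5 520 mm², y = 12 mm, Ī = 264 960 mm⁴.
Web plate: 10 × 280, A = 2 800 mm², y = 164 mm, Ī = 18 293 333 mm⁴.
Top plate: 150 × 24, A = 3 600 mm², y = 316 mm, Ī = 172 800 mm⁴.
Centroid: ȳ = ΣA·y / ΣA = 139.52 mm.
Transfer each piece to the horizontal centroidal axis using Ī + A·d² with d = y − 139.52:
  bottom plate: d = -127.52 mm → contributes +90 023 079 mm⁴
  web plate: d = 24.483 mm → contributes +19 971 732 mm⁴
  top plate: d = 176.48 mm → contributes +112 299 579 mm⁴
Total I = 222 294 390 mm⁴.
Extreme fibre distance c = 188.48 mm; S = I/c = 1 179 386 mm³.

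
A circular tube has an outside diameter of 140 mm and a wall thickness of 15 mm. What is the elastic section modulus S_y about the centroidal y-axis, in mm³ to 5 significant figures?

Split into non-overlapping primitives; take the origin at the lower-left of the bounding box.
Outer circle: ⌀140, A = 15393.8 mm², x = 70 mm, Ī = 18 857 410 mm⁴.
Bore (subtracted): ⌀110, A = 9503.318 mm², x = 70 mm, Ī = 7 186 884 mm⁴.
By symmetry the centroid is at mid-width, x̄ = 70 mm.
All pieces are centred on the centroidal y-axis, so I = ΣĪ (holes subtracted) = 11 670 526 mm⁴.
Extreme fibre distance c = 70 mm; S = I/c = 166721.8 mm³.

S_y ≈ 1.6672 × 10⁵ mm³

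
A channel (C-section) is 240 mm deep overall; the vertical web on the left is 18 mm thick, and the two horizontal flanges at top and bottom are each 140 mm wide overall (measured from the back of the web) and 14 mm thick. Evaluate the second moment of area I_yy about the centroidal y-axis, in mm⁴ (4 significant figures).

Split into non-overlapping primitives; take the origin at the lower-left of the bounding box.
Web: 18 × 240, A = 4 320 mm², x = 9 mm, Ī = 116 640 mm⁴.
Top flange (beyond web): 122 × 14, A = 1 708 mm², x = 79 mm, Ī = 2 118 489 mm⁴.
Bottom flange (beyond web): 122 × 14, A = 1 708 mm², x = 79 mm, Ī = 2 118 489 mm⁴.
Centroid: x̄ = ΣA·x / ΣA = 39.91 mm.
Transfer each piece to the centroidal y-axis using Ī + A·d² with d = x − 39.91:
  web: d = -30.91 mm → contributes +4 244 098 mm⁴
  top flange (beyond web): d = 39.09 mm → contributes +4 728 357 mm⁴
  bottom flange (beyond web): d = 39.09 mm → contributes +4 728 357 mm⁴
Total I = 13 700 812 mm⁴.

I_yy ≈ 1.370 × 10⁷ mm⁴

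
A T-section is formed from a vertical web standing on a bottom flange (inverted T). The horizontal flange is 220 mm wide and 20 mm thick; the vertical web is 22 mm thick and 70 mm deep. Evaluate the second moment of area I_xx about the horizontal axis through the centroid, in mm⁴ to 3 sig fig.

Decompose the section into non-overlapping parts with the origin at the bottom-left of its bounding rectangle.
Flange: 220 × 20, A = 4 400 mm², y = 10 mm, Ī = 146 667 mm⁴.
Web: 22 × 70, A = 1 540 mm², y = 55 mm, Ī = 628 833 mm⁴.
Centroid: ȳ = ΣA·y / ΣA = 21.667 mm.
Transfer each piece to the horizontal axis through the centroid using Ī + A·d² with d = y − 21.667:
  flange: d = -11.667 mm → contributes +745 556 mm⁴
  web: d = 33.333 mm → contributes +2 339 944 mm⁴
Total I = 3 085 500 mm⁴.

I_xx ≈ 3.09 × 10⁶ mm⁴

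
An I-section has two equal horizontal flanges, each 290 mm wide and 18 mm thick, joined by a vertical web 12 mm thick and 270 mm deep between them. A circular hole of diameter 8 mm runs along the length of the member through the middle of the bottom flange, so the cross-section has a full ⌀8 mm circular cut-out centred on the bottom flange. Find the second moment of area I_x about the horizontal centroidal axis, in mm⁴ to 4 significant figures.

Decompose the section into non-overlapping parts with the origin at the bottom-left of its bounding rectangle.
Bottom flange: 290 × 18, A = 5 220 mm², y = 9 mm, Ī = 140 940 mm⁴.
Web: 12 × 270, A = 3 240 mm², y = 153 mm, Ī = 19 683 000 mm⁴.
Top flange: 290 × 18, A = 5 220 mm², y = 297 mm, Ī = 140 940 mm⁴.
Hole (subtracted): ⌀8, A = 50.2655 mm², y = 9 mm, Ī = 201.062 mm⁴.
Centroid: ȳ = ΣA·y / ΣA = 153.531 mm.
Transfer each piece to the horizontal centroidal axis using Ī + A·d² with d = y − 153.531:
  bottom flange: d = -144.531 mm → contributes +109 182 709 mm⁴
  web: d = -0.531062 mm → contributes +19 683 914 mm⁴
  top flange: d = 143.469 mm → contributes +107 585 955 mm⁴
  hole: d = -144.531 mm → contributes −1 050 208 mm⁴
Total I = 235 402 370 mm⁴.

I_x ≈ 2.354 × 10⁸ mm⁴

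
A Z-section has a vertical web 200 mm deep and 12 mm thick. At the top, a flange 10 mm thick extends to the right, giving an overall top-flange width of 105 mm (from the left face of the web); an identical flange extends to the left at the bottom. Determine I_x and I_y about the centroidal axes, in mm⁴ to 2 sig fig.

Split into non-overlapping primitives; take the origin at the lower-left of the bounding box.
Web: 12 × 200, A = 2 400 mm², y = 100 mm, Ī = 8 000 000 mm⁴.
Top flange (beyond web): 93 × 10, A = 930 mm², y = 195 mm, Ī = 7 750 mm⁴.
Bottom flange (beyond web): 93 × 10, A = 930 mm², y = 5 mm, Ī = 7 750 mm⁴.
Centroid: ȳ = ΣA·y / ΣA = 100 mm.
Transfer each piece to the centroidal x-axis using Ī + A·d² with d = y − 100:
  web: d = 0 mm → contributes +8 000 000 mm⁴
  top flange (beyond web): d = 95 mm → contributes +8 401 000 mm⁴
  bottom flange (beyond web): d = -95 mm → contributes +8 401 000 mm⁴
Total I = 24 802 000 mm⁴.
For the y-axis: x̄ = 99 mm.
Repeating about the centroidal y-axis gives I_y = 6 496 020 mm⁴.

I_x ≈ 2.5 × 10⁷ mm⁴, I_y ≈ 6.5 × 10⁶ mm⁴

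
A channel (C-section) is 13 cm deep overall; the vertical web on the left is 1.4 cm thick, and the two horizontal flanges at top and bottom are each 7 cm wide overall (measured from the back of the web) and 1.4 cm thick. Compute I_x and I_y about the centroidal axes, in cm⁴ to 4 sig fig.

I_x ≈ 786.4 cm⁴, I_y ≈ 147.1 cm⁴

Treat the section as a set of non-overlapping primitives; coordinates are from the bounding-box lower-left.
Web: 1.4 × 13, A = 18.2 cm², y = 6.5 cm, Ī = 256.317 cm⁴.
Top flange (beyond web): 5.6 × 1.4, A = 7.84 cm², y = 12.3 cm, Ī = 1.28053 cm⁴.
Bottom flange (beyond web): 5.6 × 1.4, A = 7.84 cm², y = 0.7 cm, Ī = 1.28053 cm⁴.
By symmetry the centroid is at mid-height, ȳ = 6.5 cm.
Transfer each piece to the centroidal x-axis using Ī + A·d² with d = y − 6.5:
  web: d = 0 cm → contributes +256.317 cm⁴
  top flange (beyond web): d = 5.8 cm → contributes +265.018 cm⁴
  bottom flange (beyond web): d = -5.8 cm → contributes +265.018 cm⁴
Total I = 786.353 cm⁴.
For the y-axis: x̄ = 2.31983 cm.
Repeating about the centroidal y-axis gives I_y = 147.133 cm⁴.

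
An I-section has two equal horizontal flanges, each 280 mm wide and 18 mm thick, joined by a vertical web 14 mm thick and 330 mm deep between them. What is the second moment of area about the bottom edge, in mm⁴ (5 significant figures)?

I_base ≈ 8.3967 × 10⁸ mm⁴

Treat the section as a set of non-overlapping primitives; coordinates are from the bounding-box lower-left.
Bottom flange: 280 × 18, A = 5 040 mm², y = 9 mm, Ī = 136 080 mm⁴.
Web: 14 × 330, A = 4 620 mm², y = 183 mm, Ī = 41 926 500 mm⁴.
Top flange: 280 × 18, A = 5 040 mm², y = 357 mm, Ī = 136 080 mm⁴.
Transfer each piece to the base of the section using Ī + A·d² with d = y − 0:
  bottom flange: d = 9 mm → contributes +544 320 mm⁴
  web: d = 183 mm → contributes +196 645 680 mm⁴
  top flange: d = 357 mm → contributes +642 479 040 mm⁴
Total I = 839 669 040 mm⁴.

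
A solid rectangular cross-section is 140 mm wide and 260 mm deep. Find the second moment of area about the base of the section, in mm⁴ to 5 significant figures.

The section: 140 × 260, A = 36 400 mm², y = 130 mm, Ī = 205 053 333 mm⁴.
Transfer it to the base of the section using Ī + A·d² with d = y − 0:
  the section: d = 130 mm → contributes +820 213 333 mm⁴
Total I = 820 213 333 mm⁴.

I_base ≈ 8.2021 × 10⁸ mm⁴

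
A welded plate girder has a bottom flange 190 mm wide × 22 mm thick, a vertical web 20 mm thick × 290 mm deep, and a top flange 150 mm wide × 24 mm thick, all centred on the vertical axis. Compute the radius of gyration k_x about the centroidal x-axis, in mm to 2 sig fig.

Split into non-overlapping primitives; take the origin at the lower-left of the bounding box.
Bottom plate: 190 × 22, A = 4 180 mm², y = 11 mm, Ī = 168 593 mm⁴.
Web plate: 20 × 290, A = 5 800 mm², y = 167 mm, Ī = 40 648 333 mm⁴.
Top plate: 150 × 24, A = 3 600 mm², y = 324 mm, Ī = 172 800 mm⁴.
Centroid: ȳ = ΣA·y / ΣA = 160.6 mm.
Transfer each piece to the centroidal x-axis using Ī + A·d² with d = y − 160.6:
  bottom plate: d = -149.6 mm → contributes +93 720 609 mm⁴
  web plate: d = 6.398 mm → contributes +40 885 726 mm⁴
  top plate: d = 163.4 mm → contributes +96 288 444 mm⁴
Total I = 230 894 779 mm⁴.
Radius of gyration: k = √(I/A) = √(230 894 779 / 13 580) = 130.4 mm.

k_x ≈ 130 mm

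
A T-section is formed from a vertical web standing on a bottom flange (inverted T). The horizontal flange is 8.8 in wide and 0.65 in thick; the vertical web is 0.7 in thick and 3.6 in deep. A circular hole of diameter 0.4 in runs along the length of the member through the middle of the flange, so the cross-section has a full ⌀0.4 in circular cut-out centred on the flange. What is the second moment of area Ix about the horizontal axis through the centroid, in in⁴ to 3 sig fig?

Decompose the section into non-overlapping parts with the origin at the bottom-left of its bounding rectangle.
Flange: 8.8 × 0.65, A = 5.72 in², y = 0.325 in, Ī = 0.20139 in⁴.
Web: 0.7 × 3.6, A = 2.52 in², y = 2.45 in, Ī = 2.7216 in⁴.
Hole (subtracted): ⌀0.4, A = 0.12566 in², y = 0.325 in, Ī = 0.0012566 in⁴.
Centroid: ȳ = ΣA·y / ΣA = 0.98494 in.
Transfer each piece to the horizontal axis through the centroid using Ī + A·d² with d = y − 0.98494:
  flange: d = -0.65994 in → contributes +2.6926 in⁴
  web: d = 1.4651 in → contributes +8.1305 in⁴
  hole: d = -0.65994 in → contributes −0.055986 in⁴
Total I = 10.767 in⁴.

Ix ≈ 10.8 in⁴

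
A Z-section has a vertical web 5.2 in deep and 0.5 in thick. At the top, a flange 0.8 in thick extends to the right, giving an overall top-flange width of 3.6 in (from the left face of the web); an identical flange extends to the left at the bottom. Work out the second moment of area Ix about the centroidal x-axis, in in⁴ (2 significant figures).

Break the section into simple shapes (no overlaps), measuring from the bottom-left corner of the bounding box.
Web: 0.5 × 5.2, A = 2.6 in², y = 2.6 in, Ī = 5.859 in⁴.
Top flange (beyond web): 3.1 × 0.8, A = 2.48 in², y = 4.8 in, Ī = 0.1323 in⁴.
Bottom flange (beyond web): 3.1 × 0.8, A = 2.48 in², y = 0.4 in, Ī = 0.1323 in⁴.
Centroid: ȳ = ΣA·y / ΣA = 2.6 in.
Transfer each piece to the centroidal x-axis using Ī + A·d² with d = y − 2.6:
  web: d = 0 in → contributes +5.859 in⁴
  top flange (beyond web): d = 2.2 in → contributes +12.14 in⁴
  bottom flange (beyond web): d = -2.2 in → contributes +12.14 in⁴
Total I = 30.13 in⁴.

Ix ≈ 30 in⁴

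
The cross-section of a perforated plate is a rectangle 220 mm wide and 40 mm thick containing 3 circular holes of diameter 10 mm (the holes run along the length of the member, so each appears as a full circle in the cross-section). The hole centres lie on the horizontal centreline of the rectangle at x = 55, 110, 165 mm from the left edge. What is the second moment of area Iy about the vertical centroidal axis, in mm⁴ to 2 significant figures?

Treat the section as a set of non-overlapping primitives; coordinates are from the bounding-box lower-left.
Plate: 220 × 40, A = 8 800 mm², x = 110 mm, Ī = 35 493 333 mm⁴.
Hole 1 (subtracted): ⌀10, A = 78.54 mm², x = 55 mm, Ī = 490.9 mm⁴.
Hole 2 (subtracted): ⌀10, A = 78.54 mm², x = 110 mm, Ī = 490.9 mm⁴.
Hole 3 (subtracted): ⌀10, A = 78.54 mm², x = 165 mm, Ī = 490.9 mm⁴.
By symmetry the centroid is at mid-width, x̄ = 110 mm.
Transfer each piece to the vertical centroidal axis using Ī + A·d² with d = x − 110:
  plate: d = 0 mm → contributes +35 493 333 mm⁴
  hole 1: d = -55 mm → contributes −238 074 mm⁴
  hole 2: d = 0 mm → contributes −490.9 mm⁴
  hole 3: d = 55 mm → contributes −238 074 mm⁴
Total I = 35 016 695 mm⁴.

Iy ≈ 3.5 × 10⁷ mm⁴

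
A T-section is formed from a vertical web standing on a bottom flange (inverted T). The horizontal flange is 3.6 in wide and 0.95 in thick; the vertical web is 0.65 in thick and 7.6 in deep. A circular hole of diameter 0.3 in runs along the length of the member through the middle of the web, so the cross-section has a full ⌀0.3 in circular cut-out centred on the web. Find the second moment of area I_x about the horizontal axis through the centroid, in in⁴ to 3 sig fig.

Decompose the section into non-overlapping parts with the origin at the bottom-left of its bounding rectangle.
Flange: 3.6 × 0.95, A = 3.42 in², y = 0.475 in, Ī = 0.25721 in⁴.
Web: 0.65 × 7.6, A = 4.94 in², y = 4.75 in, Ī = 23.778 in⁴.
Hole (subtracted): ⌀0.3, A = 0.070686 in², y = 4.75 in, Ī = 0.00039761 in⁴.
Centroid: ȳ = ΣA·y / ΣA = 2.9862 in.
Transfer each piece to the horizontal axis through the centroid using Ī + A·d² with d = y − 2.9862:
  flange: d = -2.5112 in → contributes +21.825 in⁴
  web: d = 1.7638 in → contributes +39.146 in⁴
  hole: d = 1.7638 in → contributes −0.22029 in⁴
Total I = 60.75 in⁴.

I_x ≈ 60.8 in⁴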